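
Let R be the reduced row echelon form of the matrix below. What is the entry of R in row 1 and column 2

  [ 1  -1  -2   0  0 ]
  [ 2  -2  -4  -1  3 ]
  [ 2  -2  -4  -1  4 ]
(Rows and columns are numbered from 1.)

Subtract 2 times R1 from R2.
Subtract 2 times R1 from R3.
Multiply R2 by -1.
Add R2 to R3.
Add 3 times R3 to R2.

-1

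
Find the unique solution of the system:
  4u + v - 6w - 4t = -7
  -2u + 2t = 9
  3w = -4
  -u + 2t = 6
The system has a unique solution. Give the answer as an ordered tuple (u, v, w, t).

Form the augmented matrix and row-reduce:
  [  4  1  -6  -4  |  -7 ]
  [ -2  0   0   2  |   9 ]
  [  0  0   3   0  |  -4 ]
  [ -1  0   0   2  |   6 ]
Multiply ρ1 by 1/4.
  [  1  1/4  -3/2  -1  |  -7/4 ]
  [ -2    0     0   2  |     9 ]
  [  0    0     3   0  |    -4 ]
  [ -1    0     0   2  |     6 ]
Add 2 times ρ1 to ρ2.
  [  1  1/4  -3/2  -1  |  -7/4 ]
  [  0  1/2    -3   0  |  11/2 ]
  [  0    0     3   0  |    -4 ]
  [ -1    0     0   2  |     6 ]
Add ρ1 to ρ4.
  [ 1  1/4  -3/2  -1  |  -7/4 ]
  [ 0  1/2    -3   0  |  11/2 ]
  [ 0    0     3   0  |    -4 ]
  [ 0  1/4  -3/2   1  |  17/4 ]
Multiply ρ2 by 2.
  [ 1  1/4  -3/2  -1  |  -7/4 ]
  [ 0    1    -6   0  |    11 ]
  [ 0    0     3   0  |    -4 ]
  [ 0  1/4  -3/2   1  |  17/4 ]
Subtract 1/4 times ρ2 from ρ4.
  [ 1  1/4  -3/2  -1  |  -7/4 ]
  [ 0    1    -6   0  |    11 ]
  [ 0    0     3   0  |    -4 ]
  [ 0    0     0   1  |   3/2 ]
Multiply ρ3 by 1/3.
  [ 1  1/4  -3/2  -1  |  -7/4 ]
  [ 0    1    -6   0  |    11 ]
  [ 0    0     1   0  |  -4/3 ]
  [ 0    0     0   1  |   3/2 ]
Add ρ4 to ρ1.
  [ 1  1/4  -3/2  0  |  -1/4 ]
  [ 0    1    -6  0  |    11 ]
  [ 0    0     1  0  |  -4/3 ]
  [ 0    0     0  1  |   3/2 ]
Add 6 times ρ3 to ρ2.
  [ 1  1/4  -3/2  0  |  -1/4 ]
  [ 0    1     0  0  |     3 ]
  [ 0    0     1  0  |  -4/3 ]
  [ 0    0     0  1  |   3/2 ]
Add 3/2 times ρ3 to ρ1.
  [ 1  1/4  0  0  |  -9/4 ]
  [ 0    1  0  0  |     3 ]
  [ 0    0  1  0  |  -4/3 ]
  [ 0    0  0  1  |   3/2 ]
Subtract 1/4 times ρ2 from ρ1.
  [ 1  0  0  0  |    -3 ]
  [ 0  1  0  0  |     3 ]
  [ 0  0  1  0  |  -4/3 ]
  [ 0  0  0  1  |   3/2 ]
Reading off the last column: u = -3, v = 3, w = -4/3, t = 3/2.

(-3, 3, -4/3, 3/2)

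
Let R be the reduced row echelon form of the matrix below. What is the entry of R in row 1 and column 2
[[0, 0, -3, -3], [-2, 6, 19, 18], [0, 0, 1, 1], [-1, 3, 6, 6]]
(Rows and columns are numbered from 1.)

r1 ↔ r2
  [ -2  6  19  18 ]
  [  0  0  -3  -3 ]
  [  0  0   1   1 ]
  [ -1  3   6   6 ]
r1 := -1/2·r1
  [  1  -3  -19/2  -9 ]
  [  0   0     -3  -3 ]
  [  0   0      1   1 ]
  [ -1   3      6   6 ]
r4 := r4 + r1
  [ 1  -3  -19/2  -9 ]
  [ 0   0     -3  -3 ]
  [ 0   0      1   1 ]
  [ 0   0   -7/2  -3 ]
r2 := -1/3·r2
  [ 1  -3  -19/2  -9 ]
  [ 0   0      1   1 ]
  [ 0   0      1   1 ]
  [ 0   0   -7/2  -3 ]
r3 := r3 − r2
  [ 1  -3  -19/2  -9 ]
  [ 0   0      1   1 ]
  [ 0   0      0   0 ]
  [ 0   0   -7/2  -3 ]
r4 := r4 + 7/2·r2
  [ 1  -3  -19/2   -9 ]
  [ 0   0      1    1 ]
  [ 0   0      0    0 ]
  [ 0   0      0  1/2 ]
r3 ↔ r4
  [ 1  -3  -19/2   -9 ]
  [ 0   0      1    1 ]
  [ 0   0      0  1/2 ]
  [ 0   0      0    0 ]
r3 := 2·r3
  [ 1  -3  -19/2  -9 ]
  [ 0   0      1   1 ]
  [ 0   0      0   1 ]
  [ 0   0      0   0 ]
r2 := r2 − r3
  [ 1  -3  -19/2  -9 ]
  [ 0   0      1   0 ]
  [ 0   0      0   1 ]
  [ 0   0      0   0 ]
r1 := r1 + 9·r3
  [ 1  -3  -19/2  0 ]
  [ 0   0      1  0 ]
  [ 0   0      0  1 ]
  [ 0   0      0  0 ]
r1 := r1 + 19/2·r2
  [ 1  -3  0  0 ]
  [ 0   0  1  0 ]
  [ 0   0  0  1 ]
  [ 0   0  0  0 ]

-3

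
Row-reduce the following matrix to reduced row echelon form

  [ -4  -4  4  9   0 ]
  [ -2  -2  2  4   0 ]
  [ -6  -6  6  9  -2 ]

[[1, 1, -1, 0, 0], [0, 0, 0, 1, 0], [0, 0, 0, 0, 1]]

Multiply R1 by -1/4.
  [  1   1  -1  -9/4   0 ]
  [ -2  -2   2     4   0 ]
  [ -6  -6   6     9  -2 ]
Add 2 times R1 to R2.
  [  1   1  -1  -9/4   0 ]
  [  0   0   0  -1/2   0 ]
  [ -6  -6   6     9  -2 ]
Add 6 times R1 to R3.
  [ 1  1  -1  -9/4   0 ]
  [ 0  0   0  -1/2   0 ]
  [ 0  0   0  -9/2  -2 ]
Multiply R2 by -2.
  [ 1  1  -1  -9/4   0 ]
  [ 0  0   0     1   0 ]
  [ 0  0   0  -9/2  -2 ]
Add 9/2 times R2 to R3.
  [ 1  1  -1  -9/4   0 ]
  [ 0  0   0     1   0 ]
  [ 0  0   0     0  -2 ]
Multiply R3 by -1/2.
  [ 1  1  -1  -9/4  0 ]
  [ 0  0   0     1  0 ]
  [ 0  0   0     0  1 ]
Add 9/4 times R2 to R1.
  [ 1  1  -1  0  0 ]
  [ 0  0   0  1  0 ]
  [ 0  0   0  0  1 ]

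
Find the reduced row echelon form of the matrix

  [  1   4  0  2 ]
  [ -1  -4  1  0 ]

Add R1 to R2.

[[1, 4, 0, 2], [0, 0, 1, 2]]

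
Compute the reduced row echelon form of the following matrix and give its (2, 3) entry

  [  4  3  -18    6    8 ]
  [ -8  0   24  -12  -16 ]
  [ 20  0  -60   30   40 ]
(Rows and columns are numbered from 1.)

R1 → 1/4·R1
  [  1  3/4  -9/2  3/2    2 ]
  [ -8    0    24  -12  -16 ]
  [ 20    0   -60   30   40 ]
R2 → R2 + 8·R1
  [  1  3/4  -9/2  3/2   2 ]
  [  0    6   -12    0   0 ]
  [ 20    0   -60   30  40 ]
R3 → R3 − 20·R1
  [ 1  3/4  -9/2  3/2  2 ]
  [ 0    6   -12    0  0 ]
  [ 0  -15    30    0  0 ]
R2 → 1/6·R2
  [ 1  3/4  -9/2  3/2  2 ]
  [ 0    1    -2    0  0 ]
  [ 0  -15    30    0  0 ]
R3 → R3 + 15·R2
  [ 1  3/4  -9/2  3/2  2 ]
  [ 0    1    -2    0  0 ]
  [ 0    0     0    0  0 ]
R1 → R1 − 3/4·R2
  [ 1  0  -3  3/2  2 ]
  [ 0  1  -2    0  0 ]
  [ 0  0   0    0  0 ]

-2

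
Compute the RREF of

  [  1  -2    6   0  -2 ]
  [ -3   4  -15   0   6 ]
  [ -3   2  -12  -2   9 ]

r2 ← r2 + 3·r1
  [  1  -2    6   0  -2 ]
  [  0  -2    3   0   0 ]
  [ -3   2  -12  -2   9 ]
r3 ← r3 + 3·r1
  [ 1  -2  6   0  -2 ]
  [ 0  -2  3   0   0 ]
  [ 0  -4  6  -2   3 ]
r2 ← -1/2·r2
  [ 1  -2     6   0  -2 ]
  [ 0   1  -3/2   0   0 ]
  [ 0  -4     6  -2   3 ]
r3 ← r3 + 4·r2
  [ 1  -2     6   0  -2 ]
  [ 0   1  -3/2   0   0 ]
  [ 0   0     0  -2   3 ]
r3 ← -1/2·r3
  [ 1  -2     6  0    -2 ]
  [ 0   1  -3/2  0     0 ]
  [ 0   0     0  1  -3/2 ]
r1 ← r1 + 2·r2
  [ 1  0     3  0    -2 ]
  [ 0  1  -3/2  0     0 ]
  [ 0  0     0  1  -3/2 ]

[[1, 0, 3, 0, -2], [0, 1, -3/2, 0, 0], [0, 0, 0, 1, -3/2]]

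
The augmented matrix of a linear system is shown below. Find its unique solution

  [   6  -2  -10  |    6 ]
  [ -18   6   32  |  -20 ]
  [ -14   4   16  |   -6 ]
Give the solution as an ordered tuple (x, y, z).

R1 → 1/6·R1
  [   1  -1/3  -5/3  |    1 ]
  [ -18     6    32  |  -20 ]
  [ -14     4    16  |   -6 ]
R2 → R2 + 18·R1
  [   1  -1/3  -5/3  |   1 ]
  [   0     0     2  |  -2 ]
  [ -14     4    16  |  -6 ]
R3 → R3 + 14·R1
  [ 1  -1/3   -5/3  |   1 ]
  [ 0     0      2  |  -2 ]
  [ 0  -2/3  -22/3  |   8 ]
R2 ↔ R3
  [ 1  -1/3   -5/3  |   1 ]
  [ 0  -2/3  -22/3  |   8 ]
  [ 0     0      2  |  -2 ]
R2 → -3/2·R2
  [ 1  -1/3  -5/3  |    1 ]
  [ 0     1    11  |  -12 ]
  [ 0     0     2  |   -2 ]
R3 → 1/2·R3
  [ 1  -1/3  -5/3  |    1 ]
  [ 0     1    11  |  -12 ]
  [ 0     0     1  |   -1 ]
R2 → R2 − 11·R3
  [ 1  -1/3  -5/3  |   1 ]
  [ 0     1     0  |  -1 ]
  [ 0     0     1  |  -1 ]
R1 → R1 + 5/3·R3
  [ 1  -1/3  0  |  -2/3 ]
  [ 0     1  0  |    -1 ]
  [ 0     0  1  |    -1 ]
R1 → R1 + 1/3·R2
  [ 1  0  0  |  -1 ]
  [ 0  1  0  |  -1 ]
  [ 0  0  1  |  -1 ]
Reading off the last column: x = -1, y = -1, z = -1.

(-1, -1, -1)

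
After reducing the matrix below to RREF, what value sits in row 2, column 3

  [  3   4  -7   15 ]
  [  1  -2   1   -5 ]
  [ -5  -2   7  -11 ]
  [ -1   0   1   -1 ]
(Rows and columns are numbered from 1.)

-1

ρ1 -> 1/3·ρ1
  [  1  4/3  -7/3    5 ]
  [  1   -2     1   -5 ]
  [ -5   -2     7  -11 ]
  [ -1    0     1   -1 ]
ρ2 -> ρ2 − ρ1
  [  1    4/3  -7/3    5 ]
  [  0  -10/3  10/3  -10 ]
  [ -5     -2     7  -11 ]
  [ -1      0     1   -1 ]
ρ3 -> ρ3 + 5·ρ1
  [  1    4/3   -7/3    5 ]
  [  0  -10/3   10/3  -10 ]
  [  0   14/3  -14/3   14 ]
  [ -1      0      1   -1 ]
ρ4 -> ρ4 + ρ1
  [ 1    4/3   -7/3    5 ]
  [ 0  -10/3   10/3  -10 ]
  [ 0   14/3  -14/3   14 ]
  [ 0    4/3   -4/3    4 ]
ρ2 -> -3/10·ρ2
  [ 1   4/3   -7/3   5 ]
  [ 0     1     -1   3 ]
  [ 0  14/3  -14/3  14 ]
  [ 0   4/3   -4/3   4 ]
ρ3 -> ρ3 − 14/3·ρ2
  [ 1  4/3  -7/3  5 ]
  [ 0    1    -1  3 ]
  [ 0    0     0  0 ]
  [ 0  4/3  -4/3  4 ]
ρ4 -> ρ4 − 4/3·ρ2
  [ 1  4/3  -7/3  5 ]
  [ 0    1    -1  3 ]
  [ 0    0     0  0 ]
  [ 0    0     0  0 ]
ρ1 -> ρ1 − 4/3·ρ2
  [ 1  0  -1  1 ]
  [ 0  1  -1  3 ]
  [ 0  0   0  0 ]
  [ 0  0   0  0 ]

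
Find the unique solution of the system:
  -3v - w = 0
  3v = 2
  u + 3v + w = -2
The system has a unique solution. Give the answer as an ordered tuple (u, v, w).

Form the augmented matrix and row-reduce:
  [ 0  -3  -1  |   0 ]
  [ 0   3   0  |   2 ]
  [ 1   3   1  |  -2 ]
r1 ↔ r3
  [ 1   3   1  |  -2 ]
  [ 0   3   0  |   2 ]
  [ 0  -3  -1  |   0 ]
r2 → 1/3·r2
  [ 1   3   1  |   -2 ]
  [ 0   1   0  |  2/3 ]
  [ 0  -3  -1  |    0 ]
r3 → r3 + 3·r2
  [ 1  3   1  |   -2 ]
  [ 0  1   0  |  2/3 ]
  [ 0  0  -1  |    2 ]
r3 → -1·r3
  [ 1  3  1  |   -2 ]
  [ 0  1  0  |  2/3 ]
  [ 0  0  1  |   -2 ]
r1 → r1 − r3
  [ 1  3  0  |    0 ]
  [ 0  1  0  |  2/3 ]
  [ 0  0  1  |   -2 ]
r1 → r1 − 3·r2
  [ 1  0  0  |   -2 ]
  [ 0  1  0  |  2/3 ]
  [ 0  0  1  |   -2 ]
Reading off the last column: u = -2, v = 2/3, w = -2.

(-2, 2/3, -2)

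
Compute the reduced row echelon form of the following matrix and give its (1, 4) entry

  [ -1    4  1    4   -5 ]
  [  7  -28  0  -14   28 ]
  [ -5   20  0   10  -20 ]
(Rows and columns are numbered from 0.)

r1 -> -1·r1
  [  1   -4  -1   -4    5 ]
  [  7  -28   0  -14   28 ]
  [ -5   20   0   10  -20 ]
r2 -> r2 − 7·r1
  [  1  -4  -1  -4    5 ]
  [  0   0   7  14   -7 ]
  [ -5  20   0  10  -20 ]
r3 -> r3 + 5·r1
  [ 1  -4  -1   -4   5 ]
  [ 0   0   7   14  -7 ]
  [ 0   0  -5  -10   5 ]
r2 -> 1/7·r2
  [ 1  -4  -1   -4   5 ]
  [ 0   0   1    2  -1 ]
  [ 0   0  -5  -10   5 ]
r3 -> r3 + 5·r2
  [ 1  -4  -1  -4   5 ]
  [ 0   0   1   2  -1 ]
  [ 0   0   0   0   0 ]
r1 -> r1 + r2
  [ 1  -4  0  -2   4 ]
  [ 0   0  1   2  -1 ]
  [ 0   0  0   0   0 ]

-1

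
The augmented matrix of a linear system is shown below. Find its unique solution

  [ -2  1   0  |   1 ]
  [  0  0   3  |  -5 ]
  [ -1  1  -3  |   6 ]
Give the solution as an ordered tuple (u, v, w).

ρ1 -> -1/2·ρ1
  [  1  -1/2   0  |  -1/2 ]
  [  0     0   3  |    -5 ]
  [ -1     1  -3  |     6 ]
ρ3 -> ρ3 + ρ1
  [ 1  -1/2   0  |  -1/2 ]
  [ 0     0   3  |    -5 ]
  [ 0   1/2  -3  |  11/2 ]
ρ2 <-> ρ3
  [ 1  -1/2   0  |  -1/2 ]
  [ 0   1/2  -3  |  11/2 ]
  [ 0     0   3  |    -5 ]
ρ2 -> 2·ρ2
  [ 1  -1/2   0  |  -1/2 ]
  [ 0     1  -6  |    11 ]
  [ 0     0   3  |    -5 ]
ρ3 -> 1/3·ρ3
  [ 1  -1/2   0  |  -1/2 ]
  [ 0     1  -6  |    11 ]
  [ 0     0   1  |  -5/3 ]
ρ2 -> ρ2 + 6·ρ3
  [ 1  -1/2  0  |  -1/2 ]
  [ 0     1  0  |     1 ]
  [ 0     0  1  |  -5/3 ]
ρ1 -> ρ1 + 1/2·ρ2
  [ 1  0  0  |     0 ]
  [ 0  1  0  |     1 ]
  [ 0  0  1  |  -5/3 ]
Reading off the last column: u = 0, v = 1, w = -5/3.

(0, 1, -5/3)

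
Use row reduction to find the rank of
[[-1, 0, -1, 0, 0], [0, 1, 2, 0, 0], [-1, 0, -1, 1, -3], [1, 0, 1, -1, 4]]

rank = 4

ρ1 := -1·ρ1
  [  1  0   1   0   0 ]
  [  0  1   2   0   0 ]
  [ -1  0  -1   1  -3 ]
  [  1  0   1  -1   4 ]
ρ3 := ρ3 + ρ1
  [ 1  0  1   0   0 ]
  [ 0  1  2   0   0 ]
  [ 0  0  0   1  -3 ]
  [ 1  0  1  -1   4 ]
ρ4 := ρ4 − ρ1
  [ 1  0  1   0   0 ]
  [ 0  1  2   0   0 ]
  [ 0  0  0   1  -3 ]
  [ 0  0  0  -1   4 ]
ρ4 := ρ4 + ρ3
  [ 1  0  1  0   0 ]
  [ 0  1  2  0   0 ]
  [ 0  0  0  1  -3 ]
  [ 0  0  0  0   1 ]
ρ3 := ρ3 + 3·ρ4
  [ 1  0  1  0  0 ]
  [ 0  1  2  0  0 ]
  [ 0  0  0  1  0 ]
  [ 0  0  0  0  1 ]
The reduced form has 4 nonzero rows.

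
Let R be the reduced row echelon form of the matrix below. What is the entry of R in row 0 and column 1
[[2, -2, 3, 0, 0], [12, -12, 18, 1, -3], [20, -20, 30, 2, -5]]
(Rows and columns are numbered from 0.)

Multiply r1 by 1/2.
  [  1   -1  3/2  0   0 ]
  [ 12  -12   18  1  -3 ]
  [ 20  -20   30  2  -5 ]
Subtract 12 times r1 from r2.
  [  1   -1  3/2  0   0 ]
  [  0    0    0  1  -3 ]
  [ 20  -20   30  2  -5 ]
Subtract 20 times r1 from r3.
  [ 1  -1  3/2  0   0 ]
  [ 0   0    0  1  -3 ]
  [ 0   0    0  2  -5 ]
Subtract 2 times r2 from r3.
  [ 1  -1  3/2  0   0 ]
  [ 0   0    0  1  -3 ]
  [ 0   0    0  0   1 ]
Add 3 times r3 to r2.
  [ 1  -1  3/2  0  0 ]
  [ 0   0    0  1  0 ]
  [ 0   0    0  0  1 ]

-1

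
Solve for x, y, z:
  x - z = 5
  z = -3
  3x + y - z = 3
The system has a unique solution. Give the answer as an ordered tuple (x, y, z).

Form the augmented matrix and row-reduce:
  [ 1  0  -1  |   5 ]
  [ 0  0   1  |  -3 ]
  [ 3  1  -1  |   3 ]
R3 ← R3 − 3·R1
  [ 1  0  -1  |    5 ]
  [ 0  0   1  |   -3 ]
  [ 0  1   2  |  -12 ]
R2 <-> R3
  [ 1  0  -1  |    5 ]
  [ 0  1   2  |  -12 ]
  [ 0  0   1  |   -3 ]
R2 ← R2 − 2·R3
  [ 1  0  -1  |   5 ]
  [ 0  1   0  |  -6 ]
  [ 0  0   1  |  -3 ]
R1 ← R1 + R3
  [ 1  0  0  |   2 ]
  [ 0  1  0  |  -6 ]
  [ 0  0  1  |  -3 ]
Reading off the last column: x = 2, y = -6, z = -3.

(2, -6, -3)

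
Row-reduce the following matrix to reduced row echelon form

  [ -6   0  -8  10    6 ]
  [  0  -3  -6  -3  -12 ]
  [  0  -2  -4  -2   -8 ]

[[1, 0, 4/3, -5/3, -1], [0, 1, 2, 1, 4], [0, 0, 0, 0, 0]]

ρ1 -> -1/6·ρ1
  [ 1   0  4/3  -5/3   -1 ]
  [ 0  -3   -6    -3  -12 ]
  [ 0  -2   -4    -2   -8 ]
ρ2 -> -1/3·ρ2
  [ 1   0  4/3  -5/3  -1 ]
  [ 0   1    2     1   4 ]
  [ 0  -2   -4    -2  -8 ]
ρ3 -> ρ3 + 2·ρ2
  [ 1  0  4/3  -5/3  -1 ]
  [ 0  1    2     1   4 ]
  [ 0  0    0     0   0 ]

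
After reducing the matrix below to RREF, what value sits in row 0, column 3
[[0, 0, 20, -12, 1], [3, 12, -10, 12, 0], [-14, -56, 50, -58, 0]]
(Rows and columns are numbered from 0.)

r1 <=> r2
r1 ← 1/3·r1
r3 ← r3 + 14·r1
r2 ← 1/20·r2
r3 ← r3 − 10/3·r2
r3 ← -6·r3
r2 ← r2 − 1/20·r3
r1 ← r1 + 10/3·r2

2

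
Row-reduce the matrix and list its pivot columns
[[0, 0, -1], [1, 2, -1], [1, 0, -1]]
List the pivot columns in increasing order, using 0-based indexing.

0, 1, 2

R1 <-> R2
  [ 1  2  -1 ]
  [ 0  0  -1 ]
  [ 1  0  -1 ]
R3 := R3 − R1
  [ 1   2  -1 ]
  [ 0   0  -1 ]
  [ 0  -2   0 ]
R2 <-> R3
  [ 1   2  -1 ]
  [ 0  -2   0 ]
  [ 0   0  -1 ]
R2 := -1/2·R2
  [ 1  2  -1 ]
  [ 0  1   0 ]
  [ 0  0  -1 ]
R3 := -1·R3
  [ 1  2  -1 ]
  [ 0  1   0 ]
  [ 0  0   1 ]
R1 := R1 + R3
  [ 1  2  0 ]
  [ 0  1  0 ]
  [ 0  0  1 ]
R1 := R1 − 2·R2
  [ 1  0  0 ]
  [ 0  1  0 ]
  [ 0  0  1 ]
Pivot columns are the columns containing a leading 1.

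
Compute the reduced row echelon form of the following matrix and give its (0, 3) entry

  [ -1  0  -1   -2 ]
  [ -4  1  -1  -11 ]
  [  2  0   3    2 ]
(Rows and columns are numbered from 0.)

Multiply r1 by -1.
  [  1  0   1    2 ]
  [ -4  1  -1  -11 ]
  [  2  0   3    2 ]
Add 4 times r1 to r2.
  [ 1  0  1   2 ]
  [ 0  1  3  -3 ]
  [ 2  0  3   2 ]
Subtract 2 times r1 from r3.
  [ 1  0  1   2 ]
  [ 0  1  3  -3 ]
  [ 0  0  1  -2 ]
Subtract 3 times r3 from r2.
  [ 1  0  1   2 ]
  [ 0  1  0   3 ]
  [ 0  0  1  -2 ]
Subtract r3 from r1.
  [ 1  0  0   4 ]
  [ 0  1  0   3 ]
  [ 0  0  1  -2 ]

4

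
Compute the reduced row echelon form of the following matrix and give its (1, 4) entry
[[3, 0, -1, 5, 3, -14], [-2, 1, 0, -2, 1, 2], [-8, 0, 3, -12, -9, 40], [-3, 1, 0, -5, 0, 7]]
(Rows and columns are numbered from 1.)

3

ρ1 → 1/3·ρ1
  [  1  0  -1/3  5/3   1  -14/3 ]
  [ -2  1     0   -2   1      2 ]
  [ -8  0     3  -12  -9     40 ]
  [ -3  1     0   -5   0      7 ]
ρ2 → ρ2 + 2·ρ1
  [  1  0  -1/3  5/3   1  -14/3 ]
  [  0  1  -2/3  4/3   3  -22/3 ]
  [ -8  0     3  -12  -9     40 ]
  [ -3  1     0   -5   0      7 ]
ρ3 → ρ3 + 8·ρ1
  [  1  0  -1/3  5/3   1  -14/3 ]
  [  0  1  -2/3  4/3   3  -22/3 ]
  [  0  0   1/3  4/3  -1    8/3 ]
  [ -3  1     0   -5   0      7 ]
ρ4 → ρ4 + 3·ρ1
  [ 1  0  -1/3  5/3   1  -14/3 ]
  [ 0  1  -2/3  4/3   3  -22/3 ]
  [ 0  0   1/3  4/3  -1    8/3 ]
  [ 0  1    -1    0   3     -7 ]
ρ4 → ρ4 − ρ2
  [ 1  0  -1/3   5/3   1  -14/3 ]
  [ 0  1  -2/3   4/3   3  -22/3 ]
  [ 0  0   1/3   4/3  -1    8/3 ]
  [ 0  0  -1/3  -4/3   0    1/3 ]
ρ3 → 3·ρ3
  [ 1  0  -1/3   5/3   1  -14/3 ]
  [ 0  1  -2/3   4/3   3  -22/3 ]
  [ 0  0     1     4  -3      8 ]
  [ 0  0  -1/3  -4/3   0    1/3 ]
ρ4 → ρ4 + 1/3·ρ3
  [ 1  0  -1/3  5/3   1  -14/3 ]
  [ 0  1  -2/3  4/3   3  -22/3 ]
  [ 0  0     1    4  -3      8 ]
  [ 0  0     0    0  -1      3 ]
ρ4 → -1·ρ4
  [ 1  0  -1/3  5/3   1  -14/3 ]
  [ 0  1  -2/3  4/3   3  -22/3 ]
  [ 0  0     1    4  -3      8 ]
  [ 0  0     0    0   1     -3 ]
ρ3 → ρ3 + 3·ρ4
  [ 1  0  -1/3  5/3  1  -14/3 ]
  [ 0  1  -2/3  4/3  3  -22/3 ]
  [ 0  0     1    4  0     -1 ]
  [ 0  0     0    0  1     -3 ]
ρ2 → ρ2 − 3·ρ4
  [ 1  0  -1/3  5/3  1  -14/3 ]
  [ 0  1  -2/3  4/3  0    5/3 ]
  [ 0  0     1    4  0     -1 ]
  [ 0  0     0    0  1     -3 ]
ρ1 → ρ1 − ρ4
  [ 1  0  -1/3  5/3  0  -5/3 ]
  [ 0  1  -2/3  4/3  0   5/3 ]
  [ 0  0     1    4  0    -1 ]
  [ 0  0     0    0  1    -3 ]
ρ2 → ρ2 + 2/3·ρ3
  [ 1  0  -1/3  5/3  0  -5/3 ]
  [ 0  1     0    4  0     1 ]
  [ 0  0     1    4  0    -1 ]
  [ 0  0     0    0  1    -3 ]
ρ1 → ρ1 + 1/3·ρ3
  [ 1  0  0  3  0  -2 ]
  [ 0  1  0  4  0   1 ]
  [ 0  0  1  4  0  -1 ]
  [ 0  0  0  0  1  -3 ]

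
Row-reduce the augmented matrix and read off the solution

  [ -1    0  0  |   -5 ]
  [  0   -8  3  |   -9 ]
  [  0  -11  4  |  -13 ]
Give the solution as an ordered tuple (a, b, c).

R1 -> -1·R1
R2 -> -1/8·R2
R3 -> R3 + 11·R2
R3 -> -8·R3
R2 -> R2 + 3/8·R3
Reading off the last column: a = 5, b = 3, c = 5.

(5, 3, 5)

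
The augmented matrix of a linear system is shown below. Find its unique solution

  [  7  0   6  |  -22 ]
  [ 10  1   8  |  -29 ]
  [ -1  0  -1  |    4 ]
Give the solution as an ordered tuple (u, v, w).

(2, -1, -6)

R1 ← 1/7·R1
R2 ← R2 − 10·R1
R3 ← R3 + R1
R3 ← -7·R3
R2 ← R2 + 4/7·R3
R1 ← R1 − 6/7·R3
Reading off the last column: u = 2, v = -1, w = -6.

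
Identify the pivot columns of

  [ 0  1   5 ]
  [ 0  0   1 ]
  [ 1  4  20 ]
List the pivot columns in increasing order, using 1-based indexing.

r1 <=> r3
  [ 1  4  20 ]
  [ 0  0   1 ]
  [ 0  1   5 ]
r2 <=> r3
  [ 1  4  20 ]
  [ 0  1   5 ]
  [ 0  0   1 ]
r2 -> r2 − 5·r3
  [ 1  4  20 ]
  [ 0  1   0 ]
  [ 0  0   1 ]
r1 -> r1 − 20·r3
  [ 1  4  0 ]
  [ 0  1  0 ]
  [ 0  0  1 ]
r1 -> r1 − 4·r2
  [ 1  0  0 ]
  [ 0  1  0 ]
  [ 0  0  1 ]
Pivot columns are the columns containing a leading 1.

1, 2, 3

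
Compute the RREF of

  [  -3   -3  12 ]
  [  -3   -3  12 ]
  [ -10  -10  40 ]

Multiply R1 by -1/3.
Add 3 times R1 to R2.
Add 10 times R1 to R3.

[[1, 1, -4], [0, 0, 0], [0, 0, 0]]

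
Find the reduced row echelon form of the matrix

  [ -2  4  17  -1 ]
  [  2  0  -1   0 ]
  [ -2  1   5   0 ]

Multiply ρ1 by -1/2.
Subtract 2 times ρ1 from ρ2.
Add 2 times ρ1 to ρ3.
Multiply ρ2 by 1/4.
Add 3 times ρ2 to ρ3.
Multiply ρ3 by 4.
Add 1/4 times ρ3 to ρ2.
Subtract 1/2 times ρ3 from ρ1.
Add 2 times ρ2 to ρ1.

[[1, 0, -1/2, 0], [0, 1, 4, 0], [0, 0, 0, 1]]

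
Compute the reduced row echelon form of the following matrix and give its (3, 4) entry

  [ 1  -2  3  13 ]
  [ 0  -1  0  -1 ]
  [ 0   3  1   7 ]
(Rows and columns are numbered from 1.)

r2 -> -1·r2
  [ 1  -2  3  13 ]
  [ 0   1  0   1 ]
  [ 0   3  1   7 ]
r3 -> r3 − 3·r2
  [ 1  -2  3  13 ]
  [ 0   1  0   1 ]
  [ 0   0  1   4 ]
r1 -> r1 − 3·r3
  [ 1  -2  0  1 ]
  [ 0   1  0  1 ]
  [ 0   0  1  4 ]
r1 -> r1 + 2·r2
  [ 1  0  0  3 ]
  [ 0  1  0  1 ]
  [ 0  0  1  4 ]

4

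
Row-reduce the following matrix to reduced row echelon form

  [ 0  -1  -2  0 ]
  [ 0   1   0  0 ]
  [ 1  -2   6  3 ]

Swap R1 and R3.
  [ 1  -2   6  3 ]
  [ 0   1   0  0 ]
  [ 0  -1  -2  0 ]
Add R2 to R3.
  [ 1  -2   6  3 ]
  [ 0   1   0  0 ]
  [ 0   0  -2  0 ]
Multiply R3 by -1/2.
  [ 1  -2  6  3 ]
  [ 0   1  0  0 ]
  [ 0   0  1  0 ]
Subtract 6 times R3 from R1.
  [ 1  -2  0  3 ]
  [ 0   1  0  0 ]
  [ 0   0  1  0 ]
Add 2 times R2 to R1.
  [ 1  0  0  3 ]
  [ 0  1  0  0 ]
  [ 0  0  1  0 ]

[[1, 0, 0, 3], [0, 1, 0, 0], [0, 0, 1, 0]]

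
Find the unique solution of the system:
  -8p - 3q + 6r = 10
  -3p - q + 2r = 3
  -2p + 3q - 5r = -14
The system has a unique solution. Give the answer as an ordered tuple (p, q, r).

(1, 6, 6)

Form the augmented matrix and row-reduce:
  [ -8  -3   6  |   10 ]
  [ -3  -1   2  |    3 ]
  [ -2   3  -5  |  -14 ]
Multiply ρ1 by -1/8.
  [  1  3/8  -3/4  |  -5/4 ]
  [ -3   -1     2  |     3 ]
  [ -2    3    -5  |   -14 ]
Add 3 times ρ1 to ρ2.
  [  1  3/8  -3/4  |  -5/4 ]
  [  0  1/8  -1/4  |  -3/4 ]
  [ -2    3    -5  |   -14 ]
Add 2 times ρ1 to ρ3.
  [ 1   3/8   -3/4  |   -5/4 ]
  [ 0   1/8   -1/4  |   -3/4 ]
  [ 0  15/4  -13/2  |  -33/2 ]
Multiply ρ2 by 8.
  [ 1   3/8   -3/4  |   -5/4 ]
  [ 0     1     -2  |     -6 ]
  [ 0  15/4  -13/2  |  -33/2 ]
Subtract 15/4 times ρ2 from ρ3.
  [ 1  3/8  -3/4  |  -5/4 ]
  [ 0    1    -2  |    -6 ]
  [ 0    0     1  |     6 ]
Add 2 times ρ3 to ρ2.
  [ 1  3/8  -3/4  |  -5/4 ]
  [ 0    1     0  |     6 ]
  [ 0    0     1  |     6 ]
Add 3/4 times ρ3 to ρ1.
  [ 1  3/8  0  |  13/4 ]
  [ 0    1  0  |     6 ]
  [ 0    0  1  |     6 ]
Subtract 3/8 times ρ2 from ρ1.
  [ 1  0  0  |  1 ]
  [ 0  1  0  |  6 ]
  [ 0  0  1  |  6 ]
Reading off the last column: p = 1, q = 6, r = 6.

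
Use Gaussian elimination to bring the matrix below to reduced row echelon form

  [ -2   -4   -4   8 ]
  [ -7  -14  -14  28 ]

Multiply R1 by -1/2.
  [  1    2    2  -4 ]
  [ -7  -14  -14  28 ]
Add 7 times R1 to R2.
  [ 1  2  2  -4 ]
  [ 0  0  0   0 ]

[[1, 2, 2, -4], [0, 0, 0, 0]]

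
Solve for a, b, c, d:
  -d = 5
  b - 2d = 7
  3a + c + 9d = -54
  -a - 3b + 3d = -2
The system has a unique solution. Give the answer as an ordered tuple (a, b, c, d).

Form the augmented matrix and row-reduce:
  [  0   0  0  -1  |    5 ]
  [  0   1  0  -2  |    7 ]
  [  3   0  1   9  |  -54 ]
  [ -1  -3  0   3  |   -2 ]
Swap ρ1 and ρ3.
  [  3   0  1   9  |  -54 ]
  [  0   1  0  -2  |    7 ]
  [  0   0  0  -1  |    5 ]
  [ -1  -3  0   3  |   -2 ]
Multiply ρ1 by 1/3.
  [  1   0  1/3   3  |  -18 ]
  [  0   1    0  -2  |    7 ]
  [  0   0    0  -1  |    5 ]
  [ -1  -3    0   3  |   -2 ]
Add ρ1 to ρ4.
  [ 1   0  1/3   3  |  -18 ]
  [ 0   1    0  -2  |    7 ]
  [ 0   0    0  -1  |    5 ]
  [ 0  -3  1/3   6  |  -20 ]
Add 3 times ρ2 to ρ4.
  [ 1  0  1/3   3  |  -18 ]
  [ 0  1    0  -2  |    7 ]
  [ 0  0    0  -1  |    5 ]
  [ 0  0  1/3   0  |    1 ]
Swap ρ3 and ρ4.
  [ 1  0  1/3   3  |  -18 ]
  [ 0  1    0  -2  |    7 ]
  [ 0  0  1/3   0  |    1 ]
  [ 0  0    0  -1  |    5 ]
Multiply ρ3 by 3.
  [ 1  0  1/3   3  |  -18 ]
  [ 0  1    0  -2  |    7 ]
  [ 0  0    1   0  |    3 ]
  [ 0  0    0  -1  |    5 ]
Multiply ρ4 by -1.
  [ 1  0  1/3   3  |  -18 ]
  [ 0  1    0  -2  |    7 ]
  [ 0  0    1   0  |    3 ]
  [ 0  0    0   1  |   -5 ]
Add 2 times ρ4 to ρ2.
  [ 1  0  1/3  3  |  -18 ]
  [ 0  1    0  0  |   -3 ]
  [ 0  0    1  0  |    3 ]
  [ 0  0    0  1  |   -5 ]
Subtract 3 times ρ4 from ρ1.
  [ 1  0  1/3  0  |  -3 ]
  [ 0  1    0  0  |  -3 ]
  [ 0  0    1  0  |   3 ]
  [ 0  0    0  1  |  -5 ]
Subtract 1/3 times ρ3 from ρ1.
  [ 1  0  0  0  |  -4 ]
  [ 0  1  0  0  |  -3 ]
  [ 0  0  1  0  |   3 ]
  [ 0  0  0  1  |  -5 ]
Reading off the last column: a = -4, b = -3, c = 3, d = -5.

(-4, -3, 3, -5)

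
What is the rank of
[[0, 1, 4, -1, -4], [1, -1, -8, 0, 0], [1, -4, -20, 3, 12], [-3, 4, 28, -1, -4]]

rank = 2

R1 <=> R2
  [  1  -1   -8   0   0 ]
  [  0   1    4  -1  -4 ]
  [  1  -4  -20   3  12 ]
  [ -3   4   28  -1  -4 ]
R3 -> R3 − R1
  [  1  -1   -8   0   0 ]
  [  0   1    4  -1  -4 ]
  [  0  -3  -12   3  12 ]
  [ -3   4   28  -1  -4 ]
R4 -> R4 + 3·R1
  [ 1  -1   -8   0   0 ]
  [ 0   1    4  -1  -4 ]
  [ 0  -3  -12   3  12 ]
  [ 0   1    4  -1  -4 ]
R3 -> R3 + 3·R2
  [ 1  -1  -8   0   0 ]
  [ 0   1   4  -1  -4 ]
  [ 0   0   0   0   0 ]
  [ 0   1   4  -1  -4 ]
R4 -> R4 − R2
  [ 1  -1  -8   0   0 ]
  [ 0   1   4  -1  -4 ]
  [ 0   0   0   0   0 ]
  [ 0   0   0   0   0 ]
R1 -> R1 + R2
  [ 1  0  -4  -1  -4 ]
  [ 0  1   4  -1  -4 ]
  [ 0  0   0   0   0 ]
  [ 0  0   0   0   0 ]
The reduced form has 2 nonzero rows.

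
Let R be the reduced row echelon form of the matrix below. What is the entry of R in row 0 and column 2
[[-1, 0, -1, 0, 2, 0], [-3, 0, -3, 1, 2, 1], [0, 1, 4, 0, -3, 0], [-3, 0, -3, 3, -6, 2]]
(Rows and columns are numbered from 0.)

ρ1 ← -1·ρ1
  [  1  0   1  0  -2  0 ]
  [ -3  0  -3  1   2  1 ]
  [  0  1   4  0  -3  0 ]
  [ -3  0  -3  3  -6  2 ]
ρ2 ← ρ2 + 3·ρ1
  [  1  0   1  0  -2  0 ]
  [  0  0   0  1  -4  1 ]
  [  0  1   4  0  -3  0 ]
  [ -3  0  -3  3  -6  2 ]
ρ4 ← ρ4 + 3·ρ1
  [ 1  0  1  0   -2  0 ]
  [ 0  0  0  1   -4  1 ]
  [ 0  1  4  0   -3  0 ]
  [ 0  0  0  3  -12  2 ]
ρ2 <-> ρ3
  [ 1  0  1  0   -2  0 ]
  [ 0  1  4  0   -3  0 ]
  [ 0  0  0  1   -4  1 ]
  [ 0  0  0  3  -12  2 ]
ρ4 ← ρ4 − 3·ρ3
  [ 1  0  1  0  -2   0 ]
  [ 0  1  4  0  -3   0 ]
  [ 0  0  0  1  -4   1 ]
  [ 0  0  0  0   0  -1 ]
ρ4 ← -1·ρ4
  [ 1  0  1  0  -2  0 ]
  [ 0  1  4  0  -3  0 ]
  [ 0  0  0  1  -4  1 ]
  [ 0  0  0  0   0  1 ]
ρ3 ← ρ3 − ρ4
  [ 1  0  1  0  -2  0 ]
  [ 0  1  4  0  -3  0 ]
  [ 0  0  0  1  -4  0 ]
  [ 0  0  0  0   0  1 ]

1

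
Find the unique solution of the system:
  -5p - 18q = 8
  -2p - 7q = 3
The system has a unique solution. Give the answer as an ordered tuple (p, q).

(2, -1)

Form the augmented matrix and row-reduce:
  [ -5  -18  |  8 ]
  [ -2   -7  |  3 ]
r1 -> -1/5·r1
  [  1  18/5  |  -8/5 ]
  [ -2    -7  |     3 ]
r2 -> r2 + 2·r1
  [ 1  18/5  |  -8/5 ]
  [ 0   1/5  |  -1/5 ]
r2 -> 5·r2
  [ 1  18/5  |  -8/5 ]
  [ 0     1  |    -1 ]
r1 -> r1 − 18/5·r2
  [ 1  0  |   2 ]
  [ 0  1  |  -1 ]
Reading off the last column: p = 2, q = -1.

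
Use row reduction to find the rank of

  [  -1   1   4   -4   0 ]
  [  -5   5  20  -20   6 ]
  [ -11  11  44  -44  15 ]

R1 ← -1·R1
  [   1  -1  -4    4   0 ]
  [  -5   5  20  -20   6 ]
  [ -11  11  44  -44  15 ]
R2 ← R2 + 5·R1
  [   1  -1  -4    4   0 ]
  [   0   0   0    0   6 ]
  [ -11  11  44  -44  15 ]
R3 ← R3 + 11·R1
  [ 1  -1  -4  4   0 ]
  [ 0   0   0  0   6 ]
  [ 0   0   0  0  15 ]
R2 ← 1/6·R2
  [ 1  -1  -4  4   0 ]
  [ 0   0   0  0   1 ]
  [ 0   0   0  0  15 ]
R3 ← R3 − 15·R2
  [ 1  -1  -4  4  0 ]
  [ 0   0   0  0  1 ]
  [ 0   0   0  0  0 ]
The reduced form has 2 nonzero rows.

rank = 2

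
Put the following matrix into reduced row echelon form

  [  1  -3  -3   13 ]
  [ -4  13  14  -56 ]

[[1, 0, 3, 1], [0, 1, 2, -4]]

Add 4 times r1 to r2.
  [ 1  -3  -3  13 ]
  [ 0   1   2  -4 ]
Add 3 times r2 to r1.
  [ 1  0  3   1 ]
  [ 0  1  2  -4 ]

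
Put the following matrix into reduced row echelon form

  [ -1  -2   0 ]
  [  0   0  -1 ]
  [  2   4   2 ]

R1 → -1·R1
  [ 1  2   0 ]
  [ 0  0  -1 ]
  [ 2  4   2 ]
R3 → R3 − 2·R1
  [ 1  2   0 ]
  [ 0  0  -1 ]
  [ 0  0   2 ]
R2 → -1·R2
  [ 1  2  0 ]
  [ 0  0  1 ]
  [ 0  0  2 ]
R3 → R3 − 2·R2
  [ 1  2  0 ]
  [ 0  0  1 ]
  [ 0  0  0 ]

[[1, 2, 0], [0, 0, 1], [0, 0, 0]]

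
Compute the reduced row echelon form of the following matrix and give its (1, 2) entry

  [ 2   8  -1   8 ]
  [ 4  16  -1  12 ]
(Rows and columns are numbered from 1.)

r1 ← 1/2·r1
r2 ← r2 − 4·r1
r1 ← r1 + 1/2·r2

4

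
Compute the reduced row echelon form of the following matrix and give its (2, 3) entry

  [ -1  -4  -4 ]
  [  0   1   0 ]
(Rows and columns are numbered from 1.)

ρ1 := -1·ρ1
ρ1 := ρ1 − 4·ρ2

0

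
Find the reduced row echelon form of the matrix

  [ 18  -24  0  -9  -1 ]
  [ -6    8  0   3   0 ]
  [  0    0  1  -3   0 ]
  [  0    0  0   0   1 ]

R1 -> 1/18·R1
  [  1  -4/3  0  -1/2  -1/18 ]
  [ -6     8  0     3      0 ]
  [  0     0  1    -3      0 ]
  [  0     0  0     0      1 ]
R2 -> R2 + 6·R1
  [ 1  -4/3  0  -1/2  -1/18 ]
  [ 0     0  0     0   -1/3 ]
  [ 0     0  1    -3      0 ]
  [ 0     0  0     0      1 ]
R2 ↔ R3
  [ 1  -4/3  0  -1/2  -1/18 ]
  [ 0     0  1    -3      0 ]
  [ 0     0  0     0   -1/3 ]
  [ 0     0  0     0      1 ]
R3 -> -3·R3
  [ 1  -4/3  0  -1/2  -1/18 ]
  [ 0     0  1    -3      0 ]
  [ 0     0  0     0      1 ]
  [ 0     0  0     0      1 ]
R4 -> R4 − R3
  [ 1  -4/3  0  -1/2  -1/18 ]
  [ 0     0  1    -3      0 ]
  [ 0     0  0     0      1 ]
  [ 0     0  0     0      0 ]
R1 -> R1 + 1/18·R3
  [ 1  -4/3  0  -1/2  0 ]
  [ 0     0  1    -3  0 ]
  [ 0     0  0     0  1 ]
  [ 0     0  0     0  0 ]

[[1, -4/3, 0, -1/2, 0], [0, 0, 1, -3, 0], [0, 0, 0, 0, 1], [0, 0, 0, 0, 0]]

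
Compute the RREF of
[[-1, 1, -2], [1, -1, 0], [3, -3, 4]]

[[1, -1, 0], [0, 0, 1], [0, 0, 0]]

ρ1 ← -1·ρ1
  [ 1  -1  2 ]
  [ 1  -1  0 ]
  [ 3  -3  4 ]
ρ2 ← ρ2 − ρ1
  [ 1  -1   2 ]
  [ 0   0  -2 ]
  [ 3  -3   4 ]
ρ3 ← ρ3 − 3·ρ1
  [ 1  -1   2 ]
  [ 0   0  -2 ]
  [ 0   0  -2 ]
ρ2 ← -1/2·ρ2
  [ 1  -1   2 ]
  [ 0   0   1 ]
  [ 0   0  -2 ]
ρ3 ← ρ3 + 2·ρ2
  [ 1  -1  2 ]
  [ 0   0  1 ]
  [ 0   0  0 ]
ρ1 ← ρ1 − 2·ρ2
  [ 1  -1  0 ]
  [ 0   0  1 ]
  [ 0   0  0 ]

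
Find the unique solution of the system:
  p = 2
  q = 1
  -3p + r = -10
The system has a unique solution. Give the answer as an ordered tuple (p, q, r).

(2, 1, -4)

Form the augmented matrix and row-reduce:
  [  1  0  0  |    2 ]
  [  0  1  0  |    1 ]
  [ -3  0  1  |  -10 ]
R3 := R3 + 3·R1
  [ 1  0  0  |   2 ]
  [ 0  1  0  |   1 ]
  [ 0  0  1  |  -4 ]
Reading off the last column: p = 2, q = 1, r = -4.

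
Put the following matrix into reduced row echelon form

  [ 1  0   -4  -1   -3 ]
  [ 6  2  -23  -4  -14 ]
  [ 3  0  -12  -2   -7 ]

r2 -> r2 − 6·r1
  [ 1  0   -4  -1  -3 ]
  [ 0  2    1   2   4 ]
  [ 3  0  -12  -2  -7 ]
r3 -> r3 − 3·r1
  [ 1  0  -4  -1  -3 ]
  [ 0  2   1   2   4 ]
  [ 0  0   0   1   2 ]
r2 -> 1/2·r2
  [ 1  0   -4  -1  -3 ]
  [ 0  1  1/2   1   2 ]
  [ 0  0    0   1   2 ]
r2 -> r2 − r3
  [ 1  0   -4  -1  -3 ]
  [ 0  1  1/2   0   0 ]
  [ 0  0    0   1   2 ]
r1 -> r1 + r3
  [ 1  0   -4  0  -1 ]
  [ 0  1  1/2  0   0 ]
  [ 0  0    0  1   2 ]

[[1, 0, -4, 0, -1], [0, 1, 1/2, 0, 0], [0, 0, 0, 1, 2]]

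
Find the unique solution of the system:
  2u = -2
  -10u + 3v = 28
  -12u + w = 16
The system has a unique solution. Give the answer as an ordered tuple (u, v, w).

(-1, 6, 4)

Form the augmented matrix and row-reduce:
  [   2  0  0  |  -2 ]
  [ -10  3  0  |  28 ]
  [ -12  0  1  |  16 ]
R1 ← 1/2·R1
R2 ← R2 + 10·R1
R3 ← R3 + 12·R1
R2 ← 1/3·R2
Reading off the last column: u = -1, v = 6, w = 4.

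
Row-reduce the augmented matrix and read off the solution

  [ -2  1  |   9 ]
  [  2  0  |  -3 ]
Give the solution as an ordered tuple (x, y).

(-3/2, 6)

r1 -> -1/2·r1
  [ 1  -1/2  |  -9/2 ]
  [ 2     0  |    -3 ]
r2 -> r2 − 2·r1
  [ 1  -1/2  |  -9/2 ]
  [ 0     1  |     6 ]
r1 -> r1 + 1/2·r2
  [ 1  0  |  -3/2 ]
  [ 0  1  |     6 ]
Reading off the last column: x = -3/2, y = 6.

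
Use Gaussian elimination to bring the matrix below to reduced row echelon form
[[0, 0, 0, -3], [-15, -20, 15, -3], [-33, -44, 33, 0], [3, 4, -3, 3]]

[[1, 4/3, -1, 0], [0, 0, 0, 1], [0, 0, 0, 0], [0, 0, 0, 0]]

ρ1 <=> ρ2
  [ -15  -20  15  -3 ]
  [   0    0   0  -3 ]
  [ -33  -44  33   0 ]
  [   3    4  -3   3 ]
ρ1 ← -1/15·ρ1
  [   1  4/3  -1  1/5 ]
  [   0    0   0   -3 ]
  [ -33  -44  33    0 ]
  [   3    4  -3    3 ]
ρ3 ← ρ3 + 33·ρ1
  [ 1  4/3  -1   1/5 ]
  [ 0    0   0    -3 ]
  [ 0    0   0  33/5 ]
  [ 3    4  -3     3 ]
ρ4 ← ρ4 − 3·ρ1
  [ 1  4/3  -1   1/5 ]
  [ 0    0   0    -3 ]
  [ 0    0   0  33/5 ]
  [ 0    0   0  12/5 ]
ρ2 ← -1/3·ρ2
  [ 1  4/3  -1   1/5 ]
  [ 0    0   0     1 ]
  [ 0    0   0  33/5 ]
  [ 0    0   0  12/5 ]
ρ3 ← ρ3 − 33/5·ρ2
  [ 1  4/3  -1   1/5 ]
  [ 0    0   0     1 ]
  [ 0    0   0     0 ]
  [ 0    0   0  12/5 ]
ρ4 ← ρ4 − 12/5·ρ2
  [ 1  4/3  -1  1/5 ]
  [ 0    0   0    1 ]
  [ 0    0   0    0 ]
  [ 0    0   0    0 ]
ρ1 ← ρ1 − 1/5·ρ2
  [ 1  4/3  -1  0 ]
  [ 0    0   0  1 ]
  [ 0    0   0  0 ]
  [ 0    0   0  0 ]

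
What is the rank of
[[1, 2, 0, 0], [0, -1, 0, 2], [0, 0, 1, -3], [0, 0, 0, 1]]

r2 -> -1·r2
  [ 1  2  0   0 ]
  [ 0  1  0  -2 ]
  [ 0  0  1  -3 ]
  [ 0  0  0   1 ]
r3 -> r3 + 3·r4
  [ 1  2  0   0 ]
  [ 0  1  0  -2 ]
  [ 0  0  1   0 ]
  [ 0  0  0   1 ]
r2 -> r2 + 2·r4
  [ 1  2  0  0 ]
  [ 0  1  0  0 ]
  [ 0  0  1  0 ]
  [ 0  0  0  1 ]
r1 -> r1 − 2·r2
  [ 1  0  0  0 ]
  [ 0  1  0  0 ]
  [ 0  0  1  0 ]
  [ 0  0  0  1 ]
The reduced form has 4 nonzero rows.

rank = 4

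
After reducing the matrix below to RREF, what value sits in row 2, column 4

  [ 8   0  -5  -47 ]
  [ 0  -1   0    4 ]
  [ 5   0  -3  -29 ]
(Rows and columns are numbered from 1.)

-4

R1 ← 1/8·R1
R3 ← R3 − 5·R1
R2 ← -1·R2
R3 ← 8·R3
R1 ← R1 + 5/8·R3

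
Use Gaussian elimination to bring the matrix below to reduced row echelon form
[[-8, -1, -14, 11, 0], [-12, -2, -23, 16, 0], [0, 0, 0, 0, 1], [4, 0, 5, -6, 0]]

[[1, 0, 5/4, -3/2, 0], [0, 1, 4, 1, 0], [0, 0, 0, 0, 1], [0, 0, 0, 0, 0]]

Multiply r1 by -1/8.
  [   1  1/8  7/4  -11/8  0 ]
  [ -12   -2  -23     16  0 ]
  [   0    0    0      0  1 ]
  [   4    0    5     -6  0 ]
Add 12 times r1 to r2.
  [ 1   1/8  7/4  -11/8  0 ]
  [ 0  -1/2   -2   -1/2  0 ]
  [ 0     0    0      0  1 ]
  [ 4     0    5     -6  0 ]
Subtract 4 times r1 from r4.
  [ 1   1/8  7/4  -11/8  0 ]
  [ 0  -1/2   -2   -1/2  0 ]
  [ 0     0    0      0  1 ]
  [ 0  -1/2   -2   -1/2  0 ]
Multiply r2 by -2.
  [ 1   1/8  7/4  -11/8  0 ]
  [ 0     1    4      1  0 ]
  [ 0     0    0      0  1 ]
  [ 0  -1/2   -2   -1/2  0 ]
Add 1/2 times r2 to r4.
  [ 1  1/8  7/4  -11/8  0 ]
  [ 0    1    4      1  0 ]
  [ 0    0    0      0  1 ]
  [ 0    0    0      0  0 ]
Subtract 1/8 times r2 from r1.
  [ 1  0  5/4  -3/2  0 ]
  [ 0  1    4     1  0 ]
  [ 0  0    0     0  1 ]
  [ 0  0    0     0  0 ]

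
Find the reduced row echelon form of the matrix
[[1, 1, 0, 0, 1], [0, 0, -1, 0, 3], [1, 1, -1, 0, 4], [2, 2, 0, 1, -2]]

R3 → R3 − R1
  [ 1  1   0  0   1 ]
  [ 0  0  -1  0   3 ]
  [ 0  0  -1  0   3 ]
  [ 2  2   0  1  -2 ]
R4 → R4 − 2·R1
  [ 1  1   0  0   1 ]
  [ 0  0  -1  0   3 ]
  [ 0  0  -1  0   3 ]
  [ 0  0   0  1  -4 ]
R2 → -1·R2
  [ 1  1   0  0   1 ]
  [ 0  0   1  0  -3 ]
  [ 0  0  -1  0   3 ]
  [ 0  0   0  1  -4 ]
R3 → R3 + R2
  [ 1  1  0  0   1 ]
  [ 0  0  1  0  -3 ]
  [ 0  0  0  0   0 ]
  [ 0  0  0  1  -4 ]
R3 <=> R4
  [ 1  1  0  0   1 ]
  [ 0  0  1  0  -3 ]
  [ 0  0  0  1  -4 ]
  [ 0  0  0  0   0 ]

[[1, 1, 0, 0, 1], [0, 0, 1, 0, -3], [0, 0, 0, 1, -4], [0, 0, 0, 0, 0]]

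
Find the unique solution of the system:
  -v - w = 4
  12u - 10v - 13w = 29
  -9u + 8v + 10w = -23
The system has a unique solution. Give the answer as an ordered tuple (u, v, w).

Form the augmented matrix and row-reduce:
  [  0   -1   -1  |    4 ]
  [ 12  -10  -13  |   29 ]
  [ -9    8   10  |  -23 ]
r1 ↔ r2
  [ 12  -10  -13  |   29 ]
  [  0   -1   -1  |    4 ]
  [ -9    8   10  |  -23 ]
r1 -> 1/12·r1
  [  1  -5/6  -13/12  |  29/12 ]
  [  0    -1      -1  |      4 ]
  [ -9     8      10  |    -23 ]
r3 -> r3 + 9·r1
  [ 1  -5/6  -13/12  |  29/12 ]
  [ 0    -1      -1  |      4 ]
  [ 0   1/2     1/4  |   -5/4 ]
r2 -> -1·r2
  [ 1  -5/6  -13/12  |  29/12 ]
  [ 0     1       1  |     -4 ]
  [ 0   1/2     1/4  |   -5/4 ]
r3 -> r3 − 1/2·r2
  [ 1  -5/6  -13/12  |  29/12 ]
  [ 0     1       1  |     -4 ]
  [ 0     0    -1/4  |    3/4 ]
r3 -> -4·r3
  [ 1  -5/6  -13/12  |  29/12 ]
  [ 0     1       1  |     -4 ]
  [ 0     0       1  |     -3 ]
r2 -> r2 − r3
  [ 1  -5/6  -13/12  |  29/12 ]
  [ 0     1       0  |     -1 ]
  [ 0     0       1  |     -3 ]
r1 -> r1 + 13/12·r3
  [ 1  -5/6  0  |  -5/6 ]
  [ 0     1  0  |    -1 ]
  [ 0     0  1  |    -3 ]
r1 -> r1 + 5/6·r2
  [ 1  0  0  |  -5/3 ]
  [ 0  1  0  |    -1 ]
  [ 0  0  1  |    -3 ]
Reading off the last column: u = -5/3, v = -1, w = -3.

(-5/3, -1, -3)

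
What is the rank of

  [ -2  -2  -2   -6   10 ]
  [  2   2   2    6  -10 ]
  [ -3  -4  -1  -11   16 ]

ρ1 ← -1/2·ρ1
  [  1   1   1    3   -5 ]
  [  2   2   2    6  -10 ]
  [ -3  -4  -1  -11   16 ]
ρ2 ← ρ2 − 2·ρ1
  [  1   1   1    3  -5 ]
  [  0   0   0    0   0 ]
  [ -3  -4  -1  -11  16 ]
ρ3 ← ρ3 + 3·ρ1
  [ 1   1  1   3  -5 ]
  [ 0   0  0   0   0 ]
  [ 0  -1  2  -2   1 ]
ρ2 <-> ρ3
  [ 1   1  1   3  -5 ]
  [ 0  -1  2  -2   1 ]
  [ 0   0  0   0   0 ]
ρ2 ← -1·ρ2
  [ 1  1   1  3  -5 ]
  [ 0  1  -2  2  -1 ]
  [ 0  0   0  0   0 ]
ρ1 ← ρ1 − ρ2
  [ 1  0   3  1  -4 ]
  [ 0  1  -2  2  -1 ]
  [ 0  0   0  0   0 ]
The reduced form has 2 nonzero rows.

rank = 2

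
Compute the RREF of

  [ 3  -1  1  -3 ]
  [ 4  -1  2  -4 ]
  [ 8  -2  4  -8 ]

[[1, 0, 1, -1], [0, 1, 2, 0], [0, 0, 0, 0]]

Multiply R1 by 1/3.
  [ 1  -1/3  1/3  -1 ]
  [ 4    -1    2  -4 ]
  [ 8    -2    4  -8 ]
Subtract 4 times R1 from R2.
  [ 1  -1/3  1/3  -1 ]
  [ 0   1/3  2/3   0 ]
  [ 8    -2    4  -8 ]
Subtract 8 times R1 from R3.
  [ 1  -1/3  1/3  -1 ]
  [ 0   1/3  2/3   0 ]
  [ 0   2/3  4/3   0 ]
Multiply R2 by 3.
  [ 1  -1/3  1/3  -1 ]
  [ 0     1    2   0 ]
  [ 0   2/3  4/3   0 ]
Subtract 2/3 times R2 from R3.
  [ 1  -1/3  1/3  -1 ]
  [ 0     1    2   0 ]
  [ 0     0    0   0 ]
Add 1/3 times R2 to R1.
  [ 1  0  1  -1 ]
  [ 0  1  2   0 ]
  [ 0  0  0   0 ]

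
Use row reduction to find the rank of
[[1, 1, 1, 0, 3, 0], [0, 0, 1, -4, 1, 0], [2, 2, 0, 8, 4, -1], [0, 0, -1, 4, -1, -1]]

rank = 3

R3 ← R3 − 2·R1
  [ 1  1   1   0   3   0 ]
  [ 0  0   1  -4   1   0 ]
  [ 0  0  -2   8  -2  -1 ]
  [ 0  0  -1   4  -1  -1 ]
R3 ← R3 + 2·R2
  [ 1  1   1   0   3   0 ]
  [ 0  0   1  -4   1   0 ]
  [ 0  0   0   0   0  -1 ]
  [ 0  0  -1   4  -1  -1 ]
R4 ← R4 + R2
  [ 1  1  1   0  3   0 ]
  [ 0  0  1  -4  1   0 ]
  [ 0  0  0   0  0  -1 ]
  [ 0  0  0   0  0  -1 ]
R3 ← -1·R3
  [ 1  1  1   0  3   0 ]
  [ 0  0  1  -4  1   0 ]
  [ 0  0  0   0  0   1 ]
  [ 0  0  0   0  0  -1 ]
R4 ← R4 + R3
  [ 1  1  1   0  3  0 ]
  [ 0  0  1  -4  1  0 ]
  [ 0  0  0   0  0  1 ]
  [ 0  0  0   0  0  0 ]
R1 ← R1 − R2
  [ 1  1  0   4  2  0 ]
  [ 0  0  1  -4  1  0 ]
  [ 0  0  0   0  0  1 ]
  [ 0  0  0   0  0  0 ]
The reduced form has 3 nonzero rows.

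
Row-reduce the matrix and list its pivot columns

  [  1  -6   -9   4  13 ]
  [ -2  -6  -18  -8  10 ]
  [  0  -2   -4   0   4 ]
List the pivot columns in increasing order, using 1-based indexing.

1, 2

R2 → R2 + 2·R1
  [ 1   -6   -9  4  13 ]
  [ 0  -18  -36  0  36 ]
  [ 0   -2   -4  0   4 ]
R2 → -1/18·R2
  [ 1  -6  -9  4  13 ]
  [ 0   1   2  0  -2 ]
  [ 0  -2  -4  0   4 ]
R3 → R3 + 2·R2
  [ 1  -6  -9  4  13 ]
  [ 0   1   2  0  -2 ]
  [ 0   0   0  0   0 ]
R1 → R1 + 6·R2
  [ 1  0  3  4   1 ]
  [ 0  1  2  0  -2 ]
  [ 0  0  0  0   0 ]
Pivot columns are the columns containing a leading 1.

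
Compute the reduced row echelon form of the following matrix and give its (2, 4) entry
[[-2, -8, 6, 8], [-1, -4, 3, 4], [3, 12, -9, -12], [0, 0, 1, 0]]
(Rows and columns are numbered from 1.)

R1 := -1/2·R1
  [  1   4  -3   -4 ]
  [ -1  -4   3    4 ]
  [  3  12  -9  -12 ]
  [  0   0   1    0 ]
R2 := R2 + R1
  [ 1   4  -3   -4 ]
  [ 0   0   0    0 ]
  [ 3  12  -9  -12 ]
  [ 0   0   1    0 ]
R3 := R3 − 3·R1
  [ 1  4  -3  -4 ]
  [ 0  0   0   0 ]
  [ 0  0   0   0 ]
  [ 0  0   1   0 ]
R2 ↔ R4
  [ 1  4  -3  -4 ]
  [ 0  0   1   0 ]
  [ 0  0   0   0 ]
  [ 0  0   0   0 ]
R1 := R1 + 3·R2
  [ 1  4  0  -4 ]
  [ 0  0  1   0 ]
  [ 0  0  0   0 ]
  [ 0  0  0   0 ]

0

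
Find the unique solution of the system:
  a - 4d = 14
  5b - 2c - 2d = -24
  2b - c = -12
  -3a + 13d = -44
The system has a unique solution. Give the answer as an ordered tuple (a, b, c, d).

Form the augmented matrix and row-reduce:
  [  1  0   0  -4  |   14 ]
  [  0  5  -2  -2  |  -24 ]
  [  0  2  -1   0  |  -12 ]
  [ -3  0   0  13  |  -44 ]
R4 → R4 + 3·R1
  [ 1  0   0  -4  |   14 ]
  [ 0  5  -2  -2  |  -24 ]
  [ 0  2  -1   0  |  -12 ]
  [ 0  0   0   1  |   -2 ]
R2 → 1/5·R2
  [ 1  0     0    -4  |     14 ]
  [ 0  1  -2/5  -2/5  |  -24/5 ]
  [ 0  2    -1     0  |    -12 ]
  [ 0  0     0     1  |     -2 ]
R3 → R3 − 2·R2
  [ 1  0     0    -4  |     14 ]
  [ 0  1  -2/5  -2/5  |  -24/5 ]
  [ 0  0  -1/5   4/5  |  -12/5 ]
  [ 0  0     0     1  |     -2 ]
R3 → -5·R3
  [ 1  0     0    -4  |     14 ]
  [ 0  1  -2/5  -2/5  |  -24/5 ]
  [ 0  0     1    -4  |     12 ]
  [ 0  0     0     1  |     -2 ]
R3 → R3 + 4·R4
  [ 1  0     0    -4  |     14 ]
  [ 0  1  -2/5  -2/5  |  -24/5 ]
  [ 0  0     1     0  |      4 ]
  [ 0  0     0     1  |     -2 ]
R2 → R2 + 2/5·R4
  [ 1  0     0  -4  |     14 ]
  [ 0  1  -2/5   0  |  -28/5 ]
  [ 0  0     1   0  |      4 ]
  [ 0  0     0   1  |     -2 ]
R1 → R1 + 4·R4
  [ 1  0     0  0  |      6 ]
  [ 0  1  -2/5  0  |  -28/5 ]
  [ 0  0     1  0  |      4 ]
  [ 0  0     0  1  |     -2 ]
R2 → R2 + 2/5·R3
  [ 1  0  0  0  |   6 ]
  [ 0  1  0  0  |  -4 ]
  [ 0  0  1  0  |   4 ]
  [ 0  0  0  1  |  -2 ]
Reading off the last column: a = 6, b = -4, c = 4, d = -2.

(6, -4, 4, -2)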